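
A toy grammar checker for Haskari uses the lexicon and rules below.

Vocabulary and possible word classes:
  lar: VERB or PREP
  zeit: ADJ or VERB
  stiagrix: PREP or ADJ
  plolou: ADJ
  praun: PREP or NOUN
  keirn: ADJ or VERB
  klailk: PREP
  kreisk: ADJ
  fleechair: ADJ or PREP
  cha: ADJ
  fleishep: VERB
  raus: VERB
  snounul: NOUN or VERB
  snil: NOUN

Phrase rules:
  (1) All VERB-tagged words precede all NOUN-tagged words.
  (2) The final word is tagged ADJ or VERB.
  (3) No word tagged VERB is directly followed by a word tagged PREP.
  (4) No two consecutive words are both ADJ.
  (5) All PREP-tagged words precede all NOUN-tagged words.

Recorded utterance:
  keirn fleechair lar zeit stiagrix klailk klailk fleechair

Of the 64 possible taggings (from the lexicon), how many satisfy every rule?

8

Candidates per position — 1:keirn {ADJ,VERB}; 2:fleechair {ADJ,PREP}; 3:lar {VERB,PREP}; 4:zeit {ADJ,VERB}; 5:stiagrix {PREP,ADJ}; 6:klailk {PREP}; 7:klailk {PREP}; 8:fleechair {ADJ,PREP}.
There are 64 candidate sequences in total.
Checking each against the rules leaves 8 sequences.
Count = 8.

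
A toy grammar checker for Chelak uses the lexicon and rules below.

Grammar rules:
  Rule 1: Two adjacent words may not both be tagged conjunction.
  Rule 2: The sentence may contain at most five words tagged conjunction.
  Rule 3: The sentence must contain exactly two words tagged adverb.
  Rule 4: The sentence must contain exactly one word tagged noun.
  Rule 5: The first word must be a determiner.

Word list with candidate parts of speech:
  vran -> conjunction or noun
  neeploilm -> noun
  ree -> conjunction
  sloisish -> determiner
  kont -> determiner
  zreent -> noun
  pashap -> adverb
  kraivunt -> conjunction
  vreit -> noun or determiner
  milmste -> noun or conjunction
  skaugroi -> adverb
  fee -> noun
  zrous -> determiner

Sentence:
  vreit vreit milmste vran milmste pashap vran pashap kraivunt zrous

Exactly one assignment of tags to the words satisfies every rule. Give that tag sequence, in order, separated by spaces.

determiner determiner conjunction noun conjunction adverb conjunction adverb conjunction determiner

Candidates per position — 1:vreit {noun,determiner}; 2:vreit {noun,determiner}; 3:milmste {noun,conjunction}; 4:vran {conjunction,noun}; 5:milmste {noun,conjunction}; 6:pashap {adverb}; 7:vran {conjunction,noun}; 8:pashap {adverb}; 9:kraivunt {conjunction}; 10:zrous {determiner}.
Word 1 cannot be noun — rule 5 would then fail for every completion. It is determiner.
The remaining ambiguous positions (2, 3, 4, 5, 7) are resolved jointly — only one combination satisfies every rule.
The only consistent sequence is: determiner determiner conjunction noun conjunction adverb conjunction adverb conjunction determiner.
Checking: rule 1 satisfied; rule 2 satisfied; rule 3 satisfied; rule 4 satisfied; rule 5 satisfied.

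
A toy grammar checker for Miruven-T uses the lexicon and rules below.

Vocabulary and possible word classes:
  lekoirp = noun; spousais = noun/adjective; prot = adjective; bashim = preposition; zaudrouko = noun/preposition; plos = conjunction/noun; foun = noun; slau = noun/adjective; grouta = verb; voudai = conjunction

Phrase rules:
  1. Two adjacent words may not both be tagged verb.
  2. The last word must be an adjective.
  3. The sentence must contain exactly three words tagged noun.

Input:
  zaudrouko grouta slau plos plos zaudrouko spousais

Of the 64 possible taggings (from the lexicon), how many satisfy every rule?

10

Candidates per position — 1:zaudrouko {noun,preposition}; 2:grouta {verb}; 3:slau {noun,adjective}; 4:plos {conjunction,noun}; 5:plos {conjunction,noun}; 6:zaudrouko {noun,preposition}; 7:spousais {noun,adjective}.
There are 64 candidate sequences in total.
Checking each against the rules leaves 10 sequences.
Count = 10.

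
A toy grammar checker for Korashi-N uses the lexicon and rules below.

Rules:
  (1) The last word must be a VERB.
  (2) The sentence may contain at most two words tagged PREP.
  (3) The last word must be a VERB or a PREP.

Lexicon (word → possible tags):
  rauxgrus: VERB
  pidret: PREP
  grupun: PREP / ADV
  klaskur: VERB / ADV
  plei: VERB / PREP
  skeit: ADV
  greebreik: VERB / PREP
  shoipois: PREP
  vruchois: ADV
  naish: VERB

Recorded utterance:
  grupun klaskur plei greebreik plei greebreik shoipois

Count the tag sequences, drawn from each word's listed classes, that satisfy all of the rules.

0

Candidates per position — 1:grupun {PREP,ADV}; 2:klaskur {VERB,ADV}; 3:plei {VERB,PREP}; 4:greebreik {VERB,PREP}; 5:plei {VERB,PREP}; 6:greebreik {VERB,PREP}; 7:shoipois {PREP}.
There are 64 candidate sequences in total.
Rule 1 cannot be satisfied by any choice of tags from the lexicon.
So there is no consistent tagging.
Count = 0.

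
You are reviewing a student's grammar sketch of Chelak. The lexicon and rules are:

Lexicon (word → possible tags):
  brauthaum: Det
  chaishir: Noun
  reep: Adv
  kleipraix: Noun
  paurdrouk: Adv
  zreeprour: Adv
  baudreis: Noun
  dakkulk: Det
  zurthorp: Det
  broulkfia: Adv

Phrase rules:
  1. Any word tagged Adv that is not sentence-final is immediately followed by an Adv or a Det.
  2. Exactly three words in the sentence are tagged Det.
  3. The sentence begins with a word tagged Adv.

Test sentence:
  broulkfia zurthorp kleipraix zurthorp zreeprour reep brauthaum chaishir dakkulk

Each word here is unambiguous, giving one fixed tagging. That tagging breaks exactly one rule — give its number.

Fixed tagging: Adv Det Noun Det Adv Adv Det Noun Det.
Rule check: R1 ok, R2 fails, R3 ok.
Only rule 2 fails.

2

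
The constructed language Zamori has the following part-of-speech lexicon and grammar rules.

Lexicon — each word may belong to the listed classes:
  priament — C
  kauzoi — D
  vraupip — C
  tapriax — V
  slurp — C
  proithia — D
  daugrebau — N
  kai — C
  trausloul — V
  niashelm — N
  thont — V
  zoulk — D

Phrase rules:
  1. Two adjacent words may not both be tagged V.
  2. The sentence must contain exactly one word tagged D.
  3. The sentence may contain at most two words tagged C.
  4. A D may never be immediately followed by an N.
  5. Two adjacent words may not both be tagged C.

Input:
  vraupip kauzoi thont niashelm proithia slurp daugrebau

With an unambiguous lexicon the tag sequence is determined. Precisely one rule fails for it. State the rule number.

2

Fixed tagging: C D V N D C N.
Applying the rules: R1 ✓, R2 ✗, R3 ✓, R4 ✓, R5 ✓.
Only rule 2 fails.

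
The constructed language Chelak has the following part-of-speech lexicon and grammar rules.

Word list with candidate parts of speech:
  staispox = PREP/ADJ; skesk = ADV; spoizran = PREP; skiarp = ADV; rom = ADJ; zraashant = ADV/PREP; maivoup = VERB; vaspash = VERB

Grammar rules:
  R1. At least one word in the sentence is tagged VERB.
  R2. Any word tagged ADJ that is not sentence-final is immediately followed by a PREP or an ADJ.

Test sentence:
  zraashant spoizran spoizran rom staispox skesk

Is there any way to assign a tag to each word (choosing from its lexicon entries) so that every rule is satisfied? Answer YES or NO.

Candidates per position — 1:zraashant {ADV,PREP}; 2:spoizran {PREP}; 3:spoizran {PREP}; 4:rom {ADJ}; 5:staispox {PREP,ADJ}; 6:skesk {ADV}.
Rule 1 cannot be satisfied by any choice of tags from the lexicon.
So there is no consistent tagging.

NO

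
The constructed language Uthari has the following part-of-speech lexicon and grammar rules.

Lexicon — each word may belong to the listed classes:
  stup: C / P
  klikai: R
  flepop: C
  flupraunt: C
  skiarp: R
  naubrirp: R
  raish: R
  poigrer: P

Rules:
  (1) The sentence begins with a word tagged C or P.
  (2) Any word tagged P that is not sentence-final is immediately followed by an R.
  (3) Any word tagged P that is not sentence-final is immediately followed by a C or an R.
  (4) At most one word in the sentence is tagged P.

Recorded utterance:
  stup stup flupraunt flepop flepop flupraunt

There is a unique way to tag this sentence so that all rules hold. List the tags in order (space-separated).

C C C C C C

Candidates per position — 1:stup {C,P}; 2:stup {C,P}; 3:flupraunt {C}; 4:flepop {C}; 5:flepop {C}; 6:flupraunt {C}.
At position 1, choosing P makes rule 2 impossible to satisfy; hence C.
At position 2, choosing P makes rule 2 impossible to satisfy; hence C.
The only consistent sequence is: C C C C C C.
Verifying each rule — rule 1 holds; rule 2 holds; rule 3 holds; rule 4 holds.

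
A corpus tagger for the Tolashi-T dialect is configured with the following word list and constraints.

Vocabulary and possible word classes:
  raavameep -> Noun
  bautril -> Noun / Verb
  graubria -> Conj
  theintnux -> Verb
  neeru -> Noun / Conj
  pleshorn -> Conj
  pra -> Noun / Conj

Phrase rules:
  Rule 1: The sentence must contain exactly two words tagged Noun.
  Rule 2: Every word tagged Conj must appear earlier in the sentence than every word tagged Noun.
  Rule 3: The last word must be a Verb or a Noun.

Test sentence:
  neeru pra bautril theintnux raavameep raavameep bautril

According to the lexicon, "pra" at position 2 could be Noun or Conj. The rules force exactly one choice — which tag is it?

Candidates per position — 1:neeru {Noun,Conj}; 2:pra {Noun,Conj}; 3:bautril {Noun,Verb}; 4:theintnux {Verb}; 5:raavameep {Noun}; 6:raavameep {Noun}; 7:bautril {Noun,Verb}.
Position 1: tagging it Noun would leave rule 1 unsatisfiable, so it must be Conj.
Position 2: tagging it Noun would leave rule 1 unsatisfiable, so it must be Conj.
Position 3: tagging it Noun would leave rule 1 unsatisfiable, so it must be Verb.
Position 7: tagging it Noun would leave rule 1 unsatisfiable, so it must be Verb.
So the tagging must be: Conj Conj Verb Verb Noun Noun Verb.
Check: rule 1 holds; rule 2 holds; rule 3 holds.

Conj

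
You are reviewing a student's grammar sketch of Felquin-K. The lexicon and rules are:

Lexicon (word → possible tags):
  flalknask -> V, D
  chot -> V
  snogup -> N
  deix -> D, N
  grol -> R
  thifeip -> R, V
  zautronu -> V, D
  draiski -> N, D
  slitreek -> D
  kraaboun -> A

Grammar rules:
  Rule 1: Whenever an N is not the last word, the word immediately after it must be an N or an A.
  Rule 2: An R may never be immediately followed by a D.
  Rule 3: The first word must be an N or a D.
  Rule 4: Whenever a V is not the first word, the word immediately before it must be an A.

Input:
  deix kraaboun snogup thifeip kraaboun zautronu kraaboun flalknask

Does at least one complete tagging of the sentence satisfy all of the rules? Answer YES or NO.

Candidates per position — 1:deix {D,N}; 2:kraaboun {A}; 3:snogup {N}; 4:thifeip {R,V}; 5:kraaboun {A}; 6:zautronu {V,D}; 7:kraaboun {A}; 8:flalknask {V,D}.
Rule 1 cannot be satisfied by any choice of tags from the lexicon.
So there is no consistent tagging.

NO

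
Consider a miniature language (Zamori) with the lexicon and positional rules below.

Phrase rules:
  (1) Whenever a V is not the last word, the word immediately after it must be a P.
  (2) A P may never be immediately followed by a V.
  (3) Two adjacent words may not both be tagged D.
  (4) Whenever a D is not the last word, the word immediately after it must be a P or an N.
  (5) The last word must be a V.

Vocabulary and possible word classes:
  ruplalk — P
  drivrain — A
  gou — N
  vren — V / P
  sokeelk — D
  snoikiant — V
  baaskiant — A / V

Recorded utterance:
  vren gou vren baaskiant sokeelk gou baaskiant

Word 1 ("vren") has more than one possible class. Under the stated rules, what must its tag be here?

P

Candidates per position — 1:vren {V,P}; 2:gou {N}; 3:vren {V,P}; 4:baaskiant {A,V}; 5:sokeelk {D}; 6:gou {N}; 7:baaskiant {A,V}.
Word 1 cannot be V — rule 1 would then fail for every completion. It is P.
Word 3 cannot be V — rule 1 would then fail for every completion. It is P.
Word 4 cannot be V — rule 1 would then fail for every completion. It is A.
Word 7 cannot be A — rule 5 would then fail for every completion. It is V.
The only consistent sequence is: P N P A D N V.
Check: rule 1 ok; rule 2 ok; rule 3 ok; rule 4 ok; rule 5 ok.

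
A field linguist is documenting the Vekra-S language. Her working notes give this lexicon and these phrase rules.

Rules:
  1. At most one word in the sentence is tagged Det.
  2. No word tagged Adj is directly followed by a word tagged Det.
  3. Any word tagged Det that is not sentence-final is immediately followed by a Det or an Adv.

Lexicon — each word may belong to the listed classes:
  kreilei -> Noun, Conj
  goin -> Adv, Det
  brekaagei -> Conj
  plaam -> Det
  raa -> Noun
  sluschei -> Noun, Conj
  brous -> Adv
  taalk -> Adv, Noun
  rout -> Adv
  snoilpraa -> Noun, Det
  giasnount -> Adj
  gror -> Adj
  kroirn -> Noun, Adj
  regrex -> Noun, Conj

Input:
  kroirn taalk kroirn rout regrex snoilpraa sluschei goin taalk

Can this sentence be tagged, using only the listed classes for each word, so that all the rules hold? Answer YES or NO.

Candidates per position — 1:kroirn {Noun,Adj}; 2:taalk {Adv,Noun}; 3:kroirn {Noun,Adj}; 4:rout {Adv}; 5:regrex {Noun,Conj}; 6:snoilpraa {Noun,Det}; 7:sluschei {Noun,Conj}; 8:goin {Adv,Det}; 9:taalk {Adv,Noun}.
One satisfying assignment: Noun Adv Adj Adv Noun Noun Noun Adv Adv.
Rule-by-rule: rule 1 holds; rule 2 holds; rule 3 holds.

YES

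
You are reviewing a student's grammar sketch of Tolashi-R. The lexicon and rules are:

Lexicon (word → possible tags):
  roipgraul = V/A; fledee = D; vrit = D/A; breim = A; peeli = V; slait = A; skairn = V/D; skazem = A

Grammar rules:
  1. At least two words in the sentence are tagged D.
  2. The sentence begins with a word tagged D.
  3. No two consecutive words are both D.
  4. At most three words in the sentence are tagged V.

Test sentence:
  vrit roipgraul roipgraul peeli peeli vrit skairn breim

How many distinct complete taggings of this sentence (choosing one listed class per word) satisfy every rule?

Candidates per position — 1:vrit {D,A}; 2:roipgraul {V,A}; 3:roipgraul {V,A}; 4:peeli {V}; 5:peeli {V}; 6:vrit {D,A}; 7:skairn {V,D}; 8:breim {A}.
There are 32 candidate sequences in total.
The sequences that satisfy every rule: D V A V V A D A; D A V V V A D A; D A A V V D V A; D A A V V A D A.
Count = 4.

4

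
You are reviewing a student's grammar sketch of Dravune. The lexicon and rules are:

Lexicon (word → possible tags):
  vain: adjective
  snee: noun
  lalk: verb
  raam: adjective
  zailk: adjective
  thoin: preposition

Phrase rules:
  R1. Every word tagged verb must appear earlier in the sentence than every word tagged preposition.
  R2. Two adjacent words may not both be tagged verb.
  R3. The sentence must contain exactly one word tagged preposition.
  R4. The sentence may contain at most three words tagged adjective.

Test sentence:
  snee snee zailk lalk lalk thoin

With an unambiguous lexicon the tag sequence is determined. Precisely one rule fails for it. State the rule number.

Fixed tagging: noun noun adjective verb verb preposition.
Applying the rules: R1 holds, R2 violated, R3 holds, R4 holds.
Only rule 2 fails.

2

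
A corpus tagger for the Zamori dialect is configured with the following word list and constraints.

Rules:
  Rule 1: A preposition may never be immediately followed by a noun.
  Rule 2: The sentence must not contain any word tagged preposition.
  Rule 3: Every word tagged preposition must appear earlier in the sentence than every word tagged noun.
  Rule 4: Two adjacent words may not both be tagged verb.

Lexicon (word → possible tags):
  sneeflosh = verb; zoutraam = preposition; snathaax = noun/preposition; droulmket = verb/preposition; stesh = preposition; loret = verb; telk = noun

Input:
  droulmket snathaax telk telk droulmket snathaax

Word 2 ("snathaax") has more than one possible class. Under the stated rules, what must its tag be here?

noun

Candidates per position — 1:droulmket {verb,preposition}; 2:snathaax {noun,preposition}; 3:telk {noun}; 4:telk {noun}; 5:droulmket {verb,preposition}; 6:snathaax {noun,preposition}.
If word 1 were preposition, no tagging could satisfy rule 1; so word 1 is verb.
If word 2 were preposition, no tagging could satisfy rule 1; so word 2 is noun.
If word 5 were preposition, no tagging could satisfy rule 2; so word 5 is verb.
If word 6 were preposition, no tagging could satisfy rule 2; so word 6 is noun.
The only consistent sequence is: verb noun noun noun verb noun.
Rule-by-rule: rule 1 satisfied; rule 2 satisfied; rule 3 satisfied; rule 4 satisfied.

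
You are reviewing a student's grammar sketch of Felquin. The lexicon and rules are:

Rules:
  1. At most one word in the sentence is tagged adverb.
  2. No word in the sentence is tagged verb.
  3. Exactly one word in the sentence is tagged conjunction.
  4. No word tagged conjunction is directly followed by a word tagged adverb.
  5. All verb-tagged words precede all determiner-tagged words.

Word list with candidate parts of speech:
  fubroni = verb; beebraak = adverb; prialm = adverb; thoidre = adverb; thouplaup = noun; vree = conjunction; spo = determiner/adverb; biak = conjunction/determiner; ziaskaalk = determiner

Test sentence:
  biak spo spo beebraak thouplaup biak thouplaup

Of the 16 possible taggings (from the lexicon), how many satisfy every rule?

2

Candidates per position — 1:biak {conjunction,determiner}; 2:spo {determiner,adverb}; 3:spo {determiner,adverb}; 4:beebraak {adverb}; 5:thouplaup {noun}; 6:biak {conjunction,determiner}; 7:thouplaup {noun}.
There are 16 candidate sequences in total.
The sequences that satisfy every rule: conjunction determiner determiner adverb noun determiner noun; determiner determiner determiner adverb noun conjunction noun.
Count = 2.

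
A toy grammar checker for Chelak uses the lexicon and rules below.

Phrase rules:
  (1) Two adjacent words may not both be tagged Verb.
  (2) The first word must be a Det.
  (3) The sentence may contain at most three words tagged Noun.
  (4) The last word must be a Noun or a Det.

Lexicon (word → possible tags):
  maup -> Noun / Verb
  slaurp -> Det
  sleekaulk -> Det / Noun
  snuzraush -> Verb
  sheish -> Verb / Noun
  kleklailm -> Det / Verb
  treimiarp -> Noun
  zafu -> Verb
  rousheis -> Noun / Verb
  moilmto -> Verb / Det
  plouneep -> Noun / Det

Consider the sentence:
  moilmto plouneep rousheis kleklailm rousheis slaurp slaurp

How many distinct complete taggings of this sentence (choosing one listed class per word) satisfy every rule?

10

Candidates per position — 1:moilmto {Verb,Det}; 2:plouneep {Noun,Det}; 3:rousheis {Noun,Verb}; 4:kleklailm {Det,Verb}; 5:rousheis {Noun,Verb}; 6:slaurp {Det}; 7:slaurp {Det}.
There are 32 candidate sequences in total.
Checking each against the rules leaves 10 sequences.
Count = 10.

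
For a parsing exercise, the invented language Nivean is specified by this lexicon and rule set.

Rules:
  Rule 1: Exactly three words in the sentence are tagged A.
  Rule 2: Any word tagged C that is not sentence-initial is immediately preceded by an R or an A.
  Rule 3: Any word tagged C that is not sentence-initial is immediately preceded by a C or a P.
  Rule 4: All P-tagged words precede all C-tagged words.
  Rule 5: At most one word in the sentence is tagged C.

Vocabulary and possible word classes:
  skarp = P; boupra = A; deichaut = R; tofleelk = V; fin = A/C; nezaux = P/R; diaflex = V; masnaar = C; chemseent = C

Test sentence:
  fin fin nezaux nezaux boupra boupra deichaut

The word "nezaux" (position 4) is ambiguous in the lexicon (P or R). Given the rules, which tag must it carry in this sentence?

Candidates per position — 1:fin {A,C}; 2:fin {A,C}; 3:nezaux {P,R}; 4:nezaux {P,R}; 5:boupra {A}; 6:boupra {A}; 7:deichaut {R}.
Position 4: the remaining choice is settled jointly with positions 1, 2, 3 — only R at position 4 is part of a tagging that satisfies every rule.
The only consistent sequence is: C A R R A A R.
Verifying each rule — rule 1 ✓; rule 2 ✓; rule 3 ✓; rule 4 ✓; rule 5 ✓.

R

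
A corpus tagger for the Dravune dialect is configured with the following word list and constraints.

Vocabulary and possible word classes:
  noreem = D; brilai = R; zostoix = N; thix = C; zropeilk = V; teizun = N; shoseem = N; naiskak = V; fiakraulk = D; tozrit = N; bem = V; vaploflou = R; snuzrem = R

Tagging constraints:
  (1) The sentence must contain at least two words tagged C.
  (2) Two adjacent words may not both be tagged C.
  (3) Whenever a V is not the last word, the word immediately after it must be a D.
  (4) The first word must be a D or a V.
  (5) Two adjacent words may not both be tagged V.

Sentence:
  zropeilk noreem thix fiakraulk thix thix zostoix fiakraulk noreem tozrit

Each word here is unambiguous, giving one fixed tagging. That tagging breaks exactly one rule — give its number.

Fixed tagging: V D C D C C N D D N.
Applying the rules: R1 holds, R2 violated, R3 holds, R4 holds, R5 holds.
Only rule 2 fails.

2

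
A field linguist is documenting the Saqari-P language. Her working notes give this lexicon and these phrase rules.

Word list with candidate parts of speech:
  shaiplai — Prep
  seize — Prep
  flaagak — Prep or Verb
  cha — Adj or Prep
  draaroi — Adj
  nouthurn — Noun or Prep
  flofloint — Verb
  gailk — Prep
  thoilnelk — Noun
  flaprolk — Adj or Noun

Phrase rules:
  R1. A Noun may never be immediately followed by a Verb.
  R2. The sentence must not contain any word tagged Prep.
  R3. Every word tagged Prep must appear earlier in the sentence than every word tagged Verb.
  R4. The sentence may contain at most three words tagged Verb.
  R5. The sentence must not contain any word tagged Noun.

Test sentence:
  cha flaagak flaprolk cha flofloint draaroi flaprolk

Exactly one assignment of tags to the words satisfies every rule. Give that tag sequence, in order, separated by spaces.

Adj Verb Adj Adj Verb Adj Adj

Candidates per position — 1:cha {Adj,Prep}; 2:flaagak {Prep,Verb}; 3:flaprolk {Adj,Noun}; 4:cha {Adj,Prep}; 5:flofloint {Verb}; 6:draaroi {Adj}; 7:flaprolk {Adj,Noun}.
If word 1 were Prep, no tagging could satisfy rule 2; so word 1 is Adj.
If word 2 were Prep, no tagging could satisfy rule 2; so word 2 is Verb.
If word 3 were Noun, no tagging could satisfy rule 5; so word 3 is Adj.
If word 4 were Prep, no tagging could satisfy rule 2; so word 4 is Adj.
If word 7 were Noun, no tagging could satisfy rule 5; so word 7 is Adj.
The only consistent sequence is: Adj Verb Adj Adj Verb Adj Adj.
Checking: rule 1 ok; rule 2 ok; rule 3 ok; rule 4 ok; rule 5 ok.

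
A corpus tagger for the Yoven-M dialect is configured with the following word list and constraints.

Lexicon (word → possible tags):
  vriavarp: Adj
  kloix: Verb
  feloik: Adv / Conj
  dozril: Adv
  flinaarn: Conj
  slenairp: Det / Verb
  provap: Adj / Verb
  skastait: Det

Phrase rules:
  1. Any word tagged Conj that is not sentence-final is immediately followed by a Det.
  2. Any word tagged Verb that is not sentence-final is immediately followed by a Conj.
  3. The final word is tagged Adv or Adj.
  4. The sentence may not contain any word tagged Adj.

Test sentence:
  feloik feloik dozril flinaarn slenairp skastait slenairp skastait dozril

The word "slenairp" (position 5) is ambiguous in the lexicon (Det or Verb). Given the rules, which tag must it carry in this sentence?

Det

Candidates per position — 1:feloik {Adv,Conj}; 2:feloik {Adv,Conj}; 3:dozril {Adv}; 4:flinaarn {Conj}; 5:slenairp {Det,Verb}; 6:skastait {Det}; 7:slenairp {Det,Verb}; 8:skastait {Det}; 9:dozril {Adv}.
Position 1: Conj is ruled out by rule 1; that leaves Adv.
Position 2: Conj is ruled out by rule 1; that leaves Adv.
Position 5: Verb is ruled out by rule 1; that leaves Det.
Position 7: Verb is ruled out by rule 2; that leaves Det.
That leaves exactly one tagging: Adv Adv Adv Conj Det Det Det Det Adv.
Verifying each rule — rule 1 satisfied; rule 2 satisfied; rule 3 satisfied; rule 4 satisfied.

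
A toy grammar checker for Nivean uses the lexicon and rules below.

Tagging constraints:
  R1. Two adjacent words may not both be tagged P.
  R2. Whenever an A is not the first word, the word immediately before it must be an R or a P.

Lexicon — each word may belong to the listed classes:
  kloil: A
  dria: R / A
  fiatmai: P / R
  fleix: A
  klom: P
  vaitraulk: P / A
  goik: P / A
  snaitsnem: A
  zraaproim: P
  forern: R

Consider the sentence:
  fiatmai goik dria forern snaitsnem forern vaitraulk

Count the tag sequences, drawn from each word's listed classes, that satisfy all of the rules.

Candidates per position — 1:fiatmai {P,R}; 2:goik {P,A}; 3:dria {R,A}; 4:forern {R}; 5:snaitsnem {A}; 6:forern {R}; 7:vaitraulk {P,A}.
There are 16 candidate sequences in total.
Checking each against the rules leaves 8 sequences.
Count = 8.

8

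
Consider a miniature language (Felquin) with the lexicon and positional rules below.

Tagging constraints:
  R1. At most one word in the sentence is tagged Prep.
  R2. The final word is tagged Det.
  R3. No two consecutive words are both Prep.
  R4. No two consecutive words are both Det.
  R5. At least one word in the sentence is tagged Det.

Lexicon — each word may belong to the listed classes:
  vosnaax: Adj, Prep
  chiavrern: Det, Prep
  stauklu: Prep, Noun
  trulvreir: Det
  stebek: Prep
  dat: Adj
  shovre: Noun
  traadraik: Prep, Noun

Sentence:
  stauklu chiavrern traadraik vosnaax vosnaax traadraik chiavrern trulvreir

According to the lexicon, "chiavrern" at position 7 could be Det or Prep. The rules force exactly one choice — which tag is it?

Candidates per position — 1:stauklu {Prep,Noun}; 2:chiavrern {Det,Prep}; 3:traadraik {Prep,Noun}; 4:vosnaax {Adj,Prep}; 5:vosnaax {Adj,Prep}; 6:traadraik {Prep,Noun}; 7:chiavrern {Det,Prep}; 8:trulvreir {Det}.
At position 7, choosing Det makes rule 4 impossible to satisfy; hence Prep.
At position 1, choosing Prep makes rule 1 impossible to satisfy; hence Noun.
At position 2, choosing Prep makes rule 1 impossible to satisfy; hence Det.
At position 3, choosing Prep makes rule 1 impossible to satisfy; hence Noun.
At position 4, choosing Prep makes rule 1 impossible to satisfy; hence Adj.
At position 5, choosing Prep makes rule 1 impossible to satisfy; hence Adj.
At position 6, choosing Prep makes rule 1 impossible to satisfy; hence Noun.
That leaves exactly one tagging: Noun Det Noun Adj Adj Noun Prep Det.
Verifying each rule — rule 1 ✓; rule 2 ✓; rule 3 ✓; rule 4 ✓; rule 5 ✓.

Prep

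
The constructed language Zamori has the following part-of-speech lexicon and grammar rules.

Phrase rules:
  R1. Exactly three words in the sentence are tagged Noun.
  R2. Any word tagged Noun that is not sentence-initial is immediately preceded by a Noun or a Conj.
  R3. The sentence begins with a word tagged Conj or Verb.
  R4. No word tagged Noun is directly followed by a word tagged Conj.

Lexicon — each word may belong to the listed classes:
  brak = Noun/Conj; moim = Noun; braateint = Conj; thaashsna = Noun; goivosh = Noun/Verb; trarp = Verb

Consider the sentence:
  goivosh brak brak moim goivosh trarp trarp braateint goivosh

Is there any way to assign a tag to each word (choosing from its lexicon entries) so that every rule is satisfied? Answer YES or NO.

YES

Candidates per position — 1:goivosh {Noun,Verb}; 2:brak {Noun,Conj}; 3:brak {Noun,Conj}; 4:moim {Noun}; 5:goivosh {Noun,Verb}; 6:trarp {Verb}; 7:trarp {Verb}; 8:braateint {Conj}; 9:goivosh {Noun,Verb}.
One satisfying assignment: Verb Conj Noun Noun Verb Verb Verb Conj Noun.
Check: rule 1 holds; rule 2 holds; rule 3 holds; rule 4 holds.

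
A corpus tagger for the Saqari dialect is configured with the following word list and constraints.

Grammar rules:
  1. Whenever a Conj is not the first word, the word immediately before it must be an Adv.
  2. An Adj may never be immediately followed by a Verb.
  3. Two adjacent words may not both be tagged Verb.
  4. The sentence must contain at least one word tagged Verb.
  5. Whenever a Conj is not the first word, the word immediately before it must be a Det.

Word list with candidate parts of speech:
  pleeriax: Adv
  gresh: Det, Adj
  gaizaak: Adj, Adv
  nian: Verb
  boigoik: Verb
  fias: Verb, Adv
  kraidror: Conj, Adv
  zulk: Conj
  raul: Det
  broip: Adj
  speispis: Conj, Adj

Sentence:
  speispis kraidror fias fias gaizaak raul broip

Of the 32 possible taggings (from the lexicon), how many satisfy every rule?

Candidates per position — 1:speispis {Conj,Adj}; 2:kraidror {Conj,Adv}; 3:fias {Verb,Adv}; 4:fias {Verb,Adv}; 5:gaizaak {Adj,Adv}; 6:raul {Det}; 7:broip {Adj}.
There are 32 candidate sequences in total.
Checking each against the rules leaves 8 sequences.
Count = 8.

8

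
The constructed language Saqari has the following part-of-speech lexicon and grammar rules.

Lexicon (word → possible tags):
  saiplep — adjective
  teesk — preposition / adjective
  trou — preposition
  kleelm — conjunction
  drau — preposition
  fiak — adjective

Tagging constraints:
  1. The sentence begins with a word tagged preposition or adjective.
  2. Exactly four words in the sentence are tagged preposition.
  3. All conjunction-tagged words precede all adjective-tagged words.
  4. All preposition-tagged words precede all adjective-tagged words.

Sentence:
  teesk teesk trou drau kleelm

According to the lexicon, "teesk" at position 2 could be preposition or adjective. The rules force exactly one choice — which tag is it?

Candidates per position — 1:teesk {preposition,adjective}; 2:teesk {preposition,adjective}; 3:trou {preposition}; 4:drau {preposition}; 5:kleelm {conjunction}.
Position 1: tagging it adjective would leave rule 2 unsatisfiable, so it must be preposition.
Position 2: tagging it adjective would leave rule 2 unsatisfiable, so it must be preposition.
The only consistent sequence is: preposition preposition preposition preposition conjunction.
Verifying each rule — rule 1 holds; rule 2 holds; rule 3 holds; rule 4 holds.

preposition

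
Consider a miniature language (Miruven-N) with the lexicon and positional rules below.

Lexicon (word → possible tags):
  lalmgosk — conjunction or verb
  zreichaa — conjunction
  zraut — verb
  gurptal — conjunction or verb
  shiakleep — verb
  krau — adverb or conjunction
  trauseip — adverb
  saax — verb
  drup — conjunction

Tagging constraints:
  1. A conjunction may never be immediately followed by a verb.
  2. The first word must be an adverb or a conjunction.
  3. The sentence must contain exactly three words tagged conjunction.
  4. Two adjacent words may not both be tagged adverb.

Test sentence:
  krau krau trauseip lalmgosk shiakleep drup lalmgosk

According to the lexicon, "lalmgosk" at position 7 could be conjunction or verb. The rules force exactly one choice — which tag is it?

conjunction

Candidates per position — 1:krau {adverb,conjunction}; 2:krau {adverb,conjunction}; 3:trauseip {adverb}; 4:lalmgosk {conjunction,verb}; 5:shiakleep {verb}; 6:drup {conjunction}; 7:lalmgosk {conjunction,verb}.
If word 2 were adverb, no tagging could satisfy rule 4; so word 2 is conjunction.
If word 4 were conjunction, no tagging could satisfy rule 1; so word 4 is verb.
If word 7 were verb, no tagging could satisfy rule 1; so word 7 is conjunction.
If word 1 were conjunction, no tagging could satisfy rule 3; so word 1 is adverb.
The unique satisfying tagging is: adverb conjunction adverb verb verb conjunction conjunction.
Rule-by-rule: rule 1 satisfied; rule 2 satisfied; rule 3 satisfied; rule 4 satisfied.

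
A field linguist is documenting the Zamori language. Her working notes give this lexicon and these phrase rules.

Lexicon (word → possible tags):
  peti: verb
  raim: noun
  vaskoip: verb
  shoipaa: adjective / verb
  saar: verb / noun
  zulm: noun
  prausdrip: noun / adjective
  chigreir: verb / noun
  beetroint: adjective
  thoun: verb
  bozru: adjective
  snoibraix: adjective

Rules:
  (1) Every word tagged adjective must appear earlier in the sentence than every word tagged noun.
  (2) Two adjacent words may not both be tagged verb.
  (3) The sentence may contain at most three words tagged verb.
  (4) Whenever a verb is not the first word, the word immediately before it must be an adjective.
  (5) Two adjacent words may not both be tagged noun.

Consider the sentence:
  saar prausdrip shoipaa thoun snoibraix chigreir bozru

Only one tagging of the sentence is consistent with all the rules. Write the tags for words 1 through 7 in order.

verb adjective adjective verb adjective verb adjective

Candidates per position — 1:saar {verb,noun}; 2:prausdrip {noun,adjective}; 3:shoipaa {adjective,verb}; 4:thoun {verb}; 5:snoibraix {adjective}; 6:chigreir {verb,noun}; 7:bozru {adjective}.
At position 1, choosing noun makes rule 1 impossible to satisfy; hence verb.
At position 2, choosing noun makes rule 1 impossible to satisfy; hence adjective.
At position 3, choosing verb makes rule 2 impossible to satisfy; hence adjective.
At position 6, choosing noun makes rule 1 impossible to satisfy; hence verb.
The only consistent sequence is: verb adjective adjective verb adjective verb adjective.
Checking: rule 1 holds; rule 2 holds; rule 3 holds; rule 4 holds; rule 5 holds.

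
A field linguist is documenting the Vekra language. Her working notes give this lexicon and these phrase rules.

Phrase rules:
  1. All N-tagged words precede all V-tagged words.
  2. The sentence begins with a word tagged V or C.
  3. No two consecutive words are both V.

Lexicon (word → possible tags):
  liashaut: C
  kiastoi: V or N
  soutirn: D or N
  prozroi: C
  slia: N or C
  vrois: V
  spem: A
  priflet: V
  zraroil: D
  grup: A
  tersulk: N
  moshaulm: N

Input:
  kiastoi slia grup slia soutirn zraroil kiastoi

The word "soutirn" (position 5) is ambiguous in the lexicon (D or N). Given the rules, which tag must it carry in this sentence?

Candidates per position — 1:kiastoi {V,N}; 2:slia {N,C}; 3:grup {A}; 4:slia {N,C}; 5:soutirn {D,N}; 6:zraroil {D}; 7:kiastoi {V,N}.
If word 1 were N, no tagging could satisfy rule 2; so word 1 is V.
If word 2 were N, no tagging could satisfy rule 1; so word 2 is C.
If word 4 were N, no tagging could satisfy rule 1; so word 4 is C.
If word 5 were N, no tagging could satisfy rule 1; so word 5 is D.
If word 7 were N, no tagging could satisfy rule 1; so word 7 is V.
The only consistent sequence is: V C A C D D V.
Check: rule 1 ✓; rule 2 ✓; rule 3 ✓.

D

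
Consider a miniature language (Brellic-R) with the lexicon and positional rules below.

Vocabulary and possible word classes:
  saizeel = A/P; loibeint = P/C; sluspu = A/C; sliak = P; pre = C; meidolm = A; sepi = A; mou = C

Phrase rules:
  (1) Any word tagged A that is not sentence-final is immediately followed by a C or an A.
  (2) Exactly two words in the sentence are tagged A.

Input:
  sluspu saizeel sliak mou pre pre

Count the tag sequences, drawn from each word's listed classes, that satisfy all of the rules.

Candidates per position — 1:sluspu {A,C}; 2:saizeel {A,P}; 3:sliak {P}; 4:mou {C}; 5:pre {C}; 6:pre {C}.
There are 4 candidate sequences in total.
Every candidate sequence violates at least one rule; no consistent tagging exists.
Count = 0.

0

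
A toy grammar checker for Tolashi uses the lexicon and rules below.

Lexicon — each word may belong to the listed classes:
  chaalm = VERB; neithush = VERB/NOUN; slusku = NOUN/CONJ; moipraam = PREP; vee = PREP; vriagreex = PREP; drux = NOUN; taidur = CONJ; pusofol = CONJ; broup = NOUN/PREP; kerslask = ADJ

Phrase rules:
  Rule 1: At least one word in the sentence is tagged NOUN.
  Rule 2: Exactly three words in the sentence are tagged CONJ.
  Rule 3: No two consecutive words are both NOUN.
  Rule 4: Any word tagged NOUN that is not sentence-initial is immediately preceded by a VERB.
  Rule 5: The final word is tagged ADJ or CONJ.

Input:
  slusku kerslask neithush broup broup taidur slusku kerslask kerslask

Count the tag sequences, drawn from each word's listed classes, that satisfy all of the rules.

1

Candidates per position — 1:slusku {NOUN,CONJ}; 2:kerslask {ADJ}; 3:neithush {VERB,NOUN}; 4:broup {NOUN,PREP}; 5:broup {NOUN,PREP}; 6:taidur {CONJ}; 7:slusku {NOUN,CONJ}; 8:kerslask {ADJ}; 9:kerslask {ADJ}.
There are 32 candidate sequences in total.
The sequences that satisfy every rule: CONJ ADJ VERB NOUN PREP CONJ CONJ ADJ ADJ.
Count = 1.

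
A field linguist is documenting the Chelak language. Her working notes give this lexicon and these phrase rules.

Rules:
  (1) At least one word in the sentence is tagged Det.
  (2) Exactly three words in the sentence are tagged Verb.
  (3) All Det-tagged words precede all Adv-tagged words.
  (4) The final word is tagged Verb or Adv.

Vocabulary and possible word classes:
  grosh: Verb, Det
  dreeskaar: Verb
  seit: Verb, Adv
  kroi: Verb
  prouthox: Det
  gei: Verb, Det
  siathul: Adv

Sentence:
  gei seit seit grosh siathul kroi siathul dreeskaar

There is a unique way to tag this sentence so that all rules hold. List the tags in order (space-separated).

Candidates per position — 1:gei {Verb,Det}; 2:seit {Verb,Adv}; 3:seit {Verb,Adv}; 4:grosh {Verb,Det}; 5:siathul {Adv}; 6:kroi {Verb}; 7:siathul {Adv}; 8:dreeskaar {Verb}.
The remaining ambiguous positions (1, 2, 3, 4) are resolved jointly — only one combination satisfies every rule.
So the tagging must be: Det Adv Adv Verb Adv Verb Adv Verb.
Verifying each rule — rule 1 satisfied; rule 2 satisfied; rule 3 satisfied; rule 4 satisfied.

Det Adv Adv Verb Adv Verb Adv Verb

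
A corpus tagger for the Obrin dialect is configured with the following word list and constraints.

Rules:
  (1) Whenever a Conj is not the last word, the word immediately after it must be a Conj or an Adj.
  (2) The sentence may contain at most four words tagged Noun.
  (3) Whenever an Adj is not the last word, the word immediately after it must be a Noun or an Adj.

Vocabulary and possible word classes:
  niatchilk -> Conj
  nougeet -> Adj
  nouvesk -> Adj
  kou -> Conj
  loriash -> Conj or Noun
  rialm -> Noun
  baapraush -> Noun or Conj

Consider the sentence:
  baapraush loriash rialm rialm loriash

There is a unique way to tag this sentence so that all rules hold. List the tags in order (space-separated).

Candidates per position — 1:baapraush {Noun,Conj}; 2:loriash {Conj,Noun}; 3:rialm {Noun}; 4:rialm {Noun}; 5:loriash {Conj,Noun}.
If word 1 were Conj, no tagging could satisfy rule 1; so word 1 is Noun.
If word 2 were Conj, no tagging could satisfy rule 1; so word 2 is Noun.
If word 5 were Noun, no tagging could satisfy rule 2; so word 5 is Conj.
That leaves exactly one tagging: Noun Noun Noun Noun Conj.
Checking: rule 1 ok; rule 2 ok; rule 3 ok.

Noun Noun Noun Noun Conj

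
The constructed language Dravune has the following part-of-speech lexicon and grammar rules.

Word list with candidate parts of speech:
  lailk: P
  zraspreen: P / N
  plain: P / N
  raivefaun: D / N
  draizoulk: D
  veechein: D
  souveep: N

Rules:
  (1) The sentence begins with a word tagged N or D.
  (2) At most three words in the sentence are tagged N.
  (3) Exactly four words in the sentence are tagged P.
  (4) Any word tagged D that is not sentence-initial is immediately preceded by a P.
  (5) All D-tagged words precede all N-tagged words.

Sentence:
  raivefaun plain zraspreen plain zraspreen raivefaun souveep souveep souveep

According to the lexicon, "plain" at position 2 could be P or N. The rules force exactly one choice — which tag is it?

P

Candidates per position — 1:raivefaun {D,N}; 2:plain {P,N}; 3:zraspreen {P,N}; 4:plain {P,N}; 5:zraspreen {P,N}; 6:raivefaun {D,N}; 7:souveep {N}; 8:souveep {N}; 9:souveep {N}.
If word 1 were N, no tagging could satisfy rule 2; so word 1 is D.
If word 2 were N, no tagging could satisfy rule 2; so word 2 is P.
If word 3 were N, no tagging could satisfy rule 2; so word 3 is P.
If word 4 were N, no tagging could satisfy rule 2; so word 4 is P.
If word 5 were N, no tagging could satisfy rule 2; so word 5 is P.
If word 6 were N, no tagging could satisfy rule 2; so word 6 is D.
The only consistent sequence is: D P P P P D N N N.
Verifying each rule — rule 1 holds; rule 2 holds; rule 3 holds; rule 4 holds; rule 5 holds.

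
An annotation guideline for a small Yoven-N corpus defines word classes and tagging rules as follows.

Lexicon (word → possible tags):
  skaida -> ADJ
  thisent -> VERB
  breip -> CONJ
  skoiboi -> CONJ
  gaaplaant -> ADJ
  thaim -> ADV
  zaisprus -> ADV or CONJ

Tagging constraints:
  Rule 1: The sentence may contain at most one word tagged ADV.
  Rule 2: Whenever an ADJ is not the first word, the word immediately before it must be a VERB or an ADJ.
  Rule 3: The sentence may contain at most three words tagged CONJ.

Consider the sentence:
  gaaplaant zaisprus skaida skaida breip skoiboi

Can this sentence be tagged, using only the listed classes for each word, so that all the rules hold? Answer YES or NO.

Candidates per position — 1:gaaplaant {ADJ}; 2:zaisprus {ADV,CONJ}; 3:skaida {ADJ}; 4:skaida {ADJ}; 5:breip {CONJ}; 6:skoiboi {CONJ}.
Rule 2 cannot be satisfied by any choice of tags from the lexicon.
So there is no consistent tagging.

NO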